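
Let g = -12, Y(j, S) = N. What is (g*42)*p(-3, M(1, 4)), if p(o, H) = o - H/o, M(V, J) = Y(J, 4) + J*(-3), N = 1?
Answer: 3360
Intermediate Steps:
Y(j, S) = 1
M(V, J) = 1 - 3*J (M(V, J) = 1 + J*(-3) = 1 - 3*J)
p(o, H) = o - H/o
(g*42)*p(-3, M(1, 4)) = (-12*42)*(-3 - 1*(1 - 3*4)/(-3)) = -504*(-3 - 1*(1 - 12)*(-1/3)) = -504*(-3 - 1*(-11)*(-1/3)) = -504*(-3 - 11/3) = -504*(-20/3) = 3360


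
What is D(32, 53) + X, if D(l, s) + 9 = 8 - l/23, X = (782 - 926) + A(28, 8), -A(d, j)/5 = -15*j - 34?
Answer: 14343/23 ≈ 623.61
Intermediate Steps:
A(d, j) = 170 + 75*j (A(d, j) = -5*(-15*j - 34) = -5*(-34 - 15*j) = 170 + 75*j)
X = 626 (X = (782 - 926) + (170 + 75*8) = -144 + (170 + 600) = -144 + 770 = 626)
D(l, s) = -1 - l/23 (D(l, s) = -9 + (8 - l/23) = -1 - l/23)
D(32, 53) + X = (-1 - 1/23*32) + 626 = (-1 - 32/23) + 626 = -55/23 + 626 = 14343/23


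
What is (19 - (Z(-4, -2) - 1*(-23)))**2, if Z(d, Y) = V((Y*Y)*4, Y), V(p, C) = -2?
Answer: 4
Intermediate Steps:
Z(d, Y) = -2
(19 - (Z(-4, -2) - 1*(-23)))**2 = (19 - (-2 - 1*(-23)))**2 = (19 - (-2 + 23))**2 = (19 - 1*21)**2 = (19 - 21)**2 = (-2)**2 = 4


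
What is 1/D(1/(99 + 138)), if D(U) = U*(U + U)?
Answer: 56169/2 ≈ 28085.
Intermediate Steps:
D(U) = 2*U² (D(U) = U*(2*U) = 2*U²)
1/D(1/(99 + 138)) = 1/(2*(1/(99 + 138))²) = 1/(2*(1/237)²) = 1/(2*(1/56169)) = 1/(2/56169) = 56169/2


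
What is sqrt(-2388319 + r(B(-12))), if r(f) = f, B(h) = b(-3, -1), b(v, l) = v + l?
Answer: I*sqrt(2388323) ≈ 1545.4*I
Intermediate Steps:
b(v, l) = l + v
B(h) = -4 (B(h) = -1 - 3 = -4)
sqrt(-2388319 + r(B(-12))) = sqrt(-2388319 - 4) = sqrt(-2388323) = I*sqrt(2388323)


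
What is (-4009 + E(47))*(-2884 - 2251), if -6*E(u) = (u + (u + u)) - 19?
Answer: 62071880/3 ≈ 2.0691e+7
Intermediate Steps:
E(u) = 19/6 - u/2 (E(u) = -((u + (u + u)) - 19)/6 = -((u + 2*u) - 19)/6 = -(3*u - 19)/6 = -(-19 + 3*u)/6 = 19/6 - u/2)
(-4009 + E(47))*(-2884 - 2251) = (-4009 + (19/6 - ½*47))*(-2884 - 2251) = (-4009 + (19/6 - 47/2))*(-5135) = (-4009 - 61/3)*(-5135) = -12088/3*(-5135) = 62071880/3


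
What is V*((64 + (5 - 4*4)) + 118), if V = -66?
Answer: -11286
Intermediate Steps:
V*((64 + (5 - 4*4)) + 118) = -66*((64 + (5 - 4*4)) + 118) = -66*((64 + (5 - 16)) + 118) = -66*((64 - 11) + 118) = -66*(53 + 118) = -66*171 = -11286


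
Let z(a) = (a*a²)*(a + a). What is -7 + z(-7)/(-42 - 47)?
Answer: -5425/89 ≈ -60.955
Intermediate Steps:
z(a) = 2*a⁴ (z(a) = a³*(2*a) = 2*a⁴)
-7 + z(-7)/(-42 - 47) = -7 + (2*(-7)⁴)/(-42 - 47) = -7 + (2*2401)/(-89) = -7 + 4802*(-1/89) = -7 - 4802/89 = -5425/89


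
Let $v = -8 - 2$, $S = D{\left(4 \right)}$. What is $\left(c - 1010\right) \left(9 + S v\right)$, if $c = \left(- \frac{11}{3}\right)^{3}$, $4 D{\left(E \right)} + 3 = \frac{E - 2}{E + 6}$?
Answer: $- \frac{457616}{27} \approx -16949.0$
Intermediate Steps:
$D{\left(E \right)} = - \frac{3}{4} + \frac{-2 + E}{4 \left(6 + E\right)}$ ($D{\left(E \right)} = - \frac{3}{4} + \frac{\left(E - 2\right) \frac{1}{E + 6}}{4} = - \frac{3}{4} + \frac{\left(-2 + E\right) \frac{1}{6 + E}}{4} = - \frac{3}{4} + \frac{\frac{1}{6 + E} \left(-2 + E\right)}{4} = - \frac{3}{4} + \frac{-2 + E}{4 \left(6 + E\right)}$)
$S = - \frac{7}{10}$ ($S = \frac{-10 - 4}{2 \left(6 + 4\right)} = \frac{-10 - 4}{2 \cdot 10} = \frac{1}{2} \cdot \frac{1}{10} \left(-14\right) = - \frac{7}{10} \approx -0.7$)
$v = -10$
$c = - \frac{1331}{27}$ ($c = \left(\left(-11\right) \frac{1}{3}\right)^{3} = \left(- \frac{11}{3}\right)^{3} = - \frac{1331}{27} \approx -49.296$)
$\left(c - 1010\right) \left(9 + S v\right) = \left(- \frac{1331}{27} - 1010\right) \left(9 - -7\right) = - \frac{28601 \left(9 + 7\right)}{27} = \left(- \frac{28601}{27}\right) 16 = - \frac{457616}{27}$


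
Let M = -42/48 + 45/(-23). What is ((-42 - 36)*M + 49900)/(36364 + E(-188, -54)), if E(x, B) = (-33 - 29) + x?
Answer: 4611119/3322488 ≈ 1.3879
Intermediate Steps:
M = -521/184 (M = -42*1/48 + 45*(-1/23) = -7/8 - 45/23 = -521/184 ≈ -2.8315)
E(x, B) = -62 + x
((-42 - 36)*M + 49900)/(36364 + E(-188, -54)) = ((-42 - 36)*(-521/184) + 49900)/(36364 + (-62 - 188)) = (-78*(-521/184) + 49900)/(36364 - 250) = (20319/92 + 49900)/36114 = (4611119/92)*(1/36114) = 4611119/3322488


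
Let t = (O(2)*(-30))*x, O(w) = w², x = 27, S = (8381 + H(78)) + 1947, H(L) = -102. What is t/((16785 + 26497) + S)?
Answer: -270/4459 ≈ -0.060552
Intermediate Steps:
S = 10226 (S = (8381 - 102) + 1947 = 8279 + 1947 = 10226)
t = -3240 (t = (2²*(-30))*27 = (4*(-30))*27 = -120*27 = -3240)
t/((16785 + 26497) + S) = -3240/((16785 + 26497) + 10226) = -3240/(43282 + 10226) = -3240/53508 = -3240*1/53508 = -270/4459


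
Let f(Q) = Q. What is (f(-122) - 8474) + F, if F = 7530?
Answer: -1066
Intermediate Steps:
(f(-122) - 8474) + F = (-122 - 8474) + 7530 = -8596 + 7530 = -1066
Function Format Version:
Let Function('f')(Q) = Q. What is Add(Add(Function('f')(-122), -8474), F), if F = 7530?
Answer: -1066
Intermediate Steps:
Add(Add(Function('f')(-122), -8474), F) = Add(Add(-122, -8474), 7530) = Add(-8596, 7530) = -1066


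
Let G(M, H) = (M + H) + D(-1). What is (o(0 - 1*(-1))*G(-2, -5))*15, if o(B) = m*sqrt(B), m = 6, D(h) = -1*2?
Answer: -810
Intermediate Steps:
D(h) = -2
o(B) = 6*sqrt(B)
G(M, H) = -2 + H + M (G(M, H) = (M + H) - 2 = (H + M) - 2 = -2 + H + M)
(o(0 - 1*(-1))*G(-2, -5))*15 = ((6*sqrt(0 - 1*(-1)))*(-2 - 5 - 2))*15 = ((6*sqrt(0 + 1))*(-9))*15 = ((6*sqrt(1))*(-9))*15 = ((6*1)*(-9))*15 = (6*(-9))*15 = -54*15 = -810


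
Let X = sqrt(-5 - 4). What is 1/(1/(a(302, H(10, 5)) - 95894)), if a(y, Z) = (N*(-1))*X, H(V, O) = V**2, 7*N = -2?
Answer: -95894 + 6*I/7 ≈ -95894.0 + 0.85714*I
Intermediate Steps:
N = -2/7 (N = (1/7)*(-2) = -2/7 ≈ -0.28571)
X = 3*I (X = sqrt(-9) = 3*I ≈ 3.0*I)
a(y, Z) = 6*I/7 (a(y, Z) = (-2/7*(-1))*(3*I) = 2*(3*I)/7 = 6*I/7)
1/(1/(a(302, H(10, 5)) - 95894)) = 1/(1/(6*I/7 - 95894)) = 1/(1/(-95894 + 6*I/7)) = 1/(49*(-95894 - 6*I/7)/450587302600) = -95894 + 6*I/7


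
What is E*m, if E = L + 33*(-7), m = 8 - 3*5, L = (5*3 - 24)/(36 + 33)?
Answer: 37212/23 ≈ 1617.9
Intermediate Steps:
L = -3/23 (L = (15 - 24)/69 = -9*1/69 = -3/23 ≈ -0.13043)
m = -7 (m = 8 - 15 = -7)
E = -5316/23 (E = -3/23 + 33*(-7) = -3/23 - 231 = -5316/23 ≈ -231.13)
E*m = -5316/23*(-7) = 37212/23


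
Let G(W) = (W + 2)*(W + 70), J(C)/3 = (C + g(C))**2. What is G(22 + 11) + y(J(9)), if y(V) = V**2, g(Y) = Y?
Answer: 948389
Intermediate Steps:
J(C) = 12*C**2 (J(C) = 3*(C + C)**2 = 3*(2*C)**2 = 3*(4*C**2) = 12*C**2)
G(W) = (2 + W)*(70 + W)
G(22 + 11) + y(J(9)) = (140 + (22 + 11)**2 + 72*(22 + 11)) + (12*9**2)**2 = (140 + 33**2 + 72*33) + (12*81)**2 = (140 + 1089 + 2376) + 972**2 = 3605 + 944784 = 948389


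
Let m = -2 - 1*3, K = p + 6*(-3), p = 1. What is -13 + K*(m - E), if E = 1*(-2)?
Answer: 38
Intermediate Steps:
E = -2
K = -17 (K = 1 + 6*(-3) = 1 - 18 = -17)
m = -5 (m = -2 - 3 = -5)
-13 + K*(m - E) = -13 - 17*(-5 - 1*(-2)) = -13 - 17*(-5 + 2) = -13 - 17*(-3) = -13 + 51 = 38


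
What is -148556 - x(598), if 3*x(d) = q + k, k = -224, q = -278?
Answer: -445166/3 ≈ -1.4839e+5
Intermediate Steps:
x(d) = -502/3 (x(d) = (-278 - 224)/3 = (1/3)*(-502) = -502/3)
-148556 - x(598) = -148556 - 1*(-502/3) = -148556 + 502/3 = -445166/3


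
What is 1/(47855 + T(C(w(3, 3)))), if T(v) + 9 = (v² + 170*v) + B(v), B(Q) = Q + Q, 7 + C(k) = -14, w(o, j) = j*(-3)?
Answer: 1/44675 ≈ 2.2384e-5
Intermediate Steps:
w(o, j) = -3*j
C(k) = -21 (C(k) = -7 - 14 = -21)
B(Q) = 2*Q
T(v) = -9 + v² + 172*v (T(v) = -9 + ((v² + 170*v) + 2*v) = -9 + (v² + 172*v) = -9 + v² + 172*v)
1/(47855 + T(C(w(3, 3)))) = 1/(47855 + (-9 + (-21)² + 172*(-21))) = 1/(47855 + (-9 + 441 - 3612)) = 1/(47855 - 3180) = 1/44675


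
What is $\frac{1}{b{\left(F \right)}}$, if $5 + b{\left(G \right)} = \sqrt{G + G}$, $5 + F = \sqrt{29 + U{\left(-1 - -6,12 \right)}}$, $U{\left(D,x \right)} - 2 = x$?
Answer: $- \frac{1}{5 - \sqrt{2} \sqrt{-5 + \sqrt{43}}} \approx -0.30911$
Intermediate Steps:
$U{\left(D,x \right)} = 2 + x$
$F = -5 + \sqrt{43}$ ($F = -5 + \sqrt{29 + \left(2 + 12\right)} = -5 + \sqrt{29 + 14} = -5 + \sqrt{43} \approx 1.5574$)
$b{\left(G \right)} = -5 + \sqrt{2} \sqrt{G}$ ($b{\left(G \right)} = -5 + \sqrt{G + G} = -5 + \sqrt{2 G} = -5 + \sqrt{2} \sqrt{G}$)
$\frac{1}{b{\left(F \right)}} = \frac{1}{-5 + \sqrt{2} \sqrt{-5 + \sqrt{43}}}$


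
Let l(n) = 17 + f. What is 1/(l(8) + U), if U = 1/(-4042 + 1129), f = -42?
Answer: -2913/72826 ≈ -0.039999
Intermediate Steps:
l(n) = -25 (l(n) = 17 - 42 = -25)
U = -1/2913 (U = 1/(-2913) = -1/2913 ≈ -0.00034329)
1/(l(8) + U) = 1/(-25 - 1/2913) = 1/(-72826/2913) = -2913/72826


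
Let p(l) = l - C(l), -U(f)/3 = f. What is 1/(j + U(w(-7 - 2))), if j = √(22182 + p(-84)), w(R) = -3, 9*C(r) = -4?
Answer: -81/198157 + 3*√198886/198157 ≈ 0.0063429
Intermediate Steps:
C(r) = -4/9 (C(r) = (⅑)*(-4) = -4/9)
U(f) = -3*f
p(l) = 4/9 + l (p(l) = l - 1*(-4/9) = l + 4/9 = 4/9 + l)
j = √198886/3 (j = √(22182 + (4/9 - 84)) = √(22182 - 752/9) = √(198886/9) = √198886/3 ≈ 148.66)
1/(j + U(w(-7 - 2))) = 1/(√198886/3 - 3*(-3)) = 1/(√198886/3 + 9) = 1/(9 + √198886/3)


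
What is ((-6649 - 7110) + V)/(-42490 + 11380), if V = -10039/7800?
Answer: 107330239/242658000 ≈ 0.44231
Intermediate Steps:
V = -10039/7800 (V = -10039*1/7800 = -10039/7800 ≈ -1.2871)
((-6649 - 7110) + V)/(-42490 + 11380) = ((-6649 - 7110) - 10039/7800)/(-42490 + 11380) = (-13759 - 10039/7800)/(-31110) = -107330239/7800*(-1/31110) = 107330239/242658000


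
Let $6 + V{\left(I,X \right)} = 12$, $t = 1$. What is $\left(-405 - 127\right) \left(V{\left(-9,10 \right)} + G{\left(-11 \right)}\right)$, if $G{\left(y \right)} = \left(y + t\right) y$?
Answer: $-61712$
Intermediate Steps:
$V{\left(I,X \right)} = 6$ ($V{\left(I,X \right)} = -6 + 12 = 6$)
$G{\left(y \right)} = y \left(1 + y\right)$ ($G{\left(y \right)} = \left(y + 1\right) y = \left(1 + y\right) y = y \left(1 + y\right)$)
$\left(-405 - 127\right) \left(V{\left(-9,10 \right)} + G{\left(-11 \right)}\right) = \left(-405 - 127\right) \left(6 - 11 \left(1 - 11\right)\right) = - 532 \left(6 - -110\right) = - 532 \left(6 + 110\right) = \left(-532\right) 116 = -61712$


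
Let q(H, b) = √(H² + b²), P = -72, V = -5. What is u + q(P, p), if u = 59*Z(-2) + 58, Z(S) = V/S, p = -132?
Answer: 411/2 + 12*√157 ≈ 355.86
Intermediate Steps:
Z(S) = -5/S
u = 411/2 (u = 59*(-5/(-2)) + 58 = 59*(-5*(-½)) + 58 = 59*(5/2) + 58 = 295/2 + 58 = 411/2 ≈ 205.50)
u + q(P, p) = 411/2 + √((-72)² + (-132)²) = 411/2 + √(5184 + 17424) = 411/2 + √22608 = 411/2 + 12*√157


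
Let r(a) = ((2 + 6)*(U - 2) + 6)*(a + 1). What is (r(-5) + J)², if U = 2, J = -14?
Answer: 1444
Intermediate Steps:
r(a) = 6 + 6*a (r(a) = ((2 + 6)*(2 - 2) + 6)*(a + 1) = (8*0 + 6)*(1 + a) = (0 + 6)*(1 + a) = 6*(1 + a) = 6 + 6*a)
(r(-5) + J)² = ((6 + 6*(-5)) - 14)² = ((6 - 30) - 14)² = (-24 - 14)² = (-38)² = 1444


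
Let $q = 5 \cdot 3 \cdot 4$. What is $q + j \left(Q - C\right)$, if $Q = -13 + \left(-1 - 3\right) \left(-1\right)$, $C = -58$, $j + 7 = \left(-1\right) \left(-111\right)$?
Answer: $5156$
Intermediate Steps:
$j = 104$ ($j = -7 - -111 = -7 + 111 = 104$)
$q = 60$ ($q = 15 \cdot 4 = 60$)
$Q = -9$ ($Q = -13 - -4 = -13 + 4 = -9$)
$q + j \left(Q - C\right) = 60 + 104 \left(-9 - -58\right) = 60 + 104 \left(-9 + 58\right) = 60 + 104 \cdot 49 = 60 + 5096 = 5156$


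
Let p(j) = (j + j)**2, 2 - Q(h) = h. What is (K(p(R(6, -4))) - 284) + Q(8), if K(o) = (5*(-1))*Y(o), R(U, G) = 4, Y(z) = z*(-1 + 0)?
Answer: 30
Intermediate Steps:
Y(z) = -z (Y(z) = z*(-1) = -z)
Q(h) = 2 - h
p(j) = 4*j**2 (p(j) = (2*j)**2 = 4*j**2)
K(o) = 5*o (K(o) = (5*(-1))*(-o) = -(-5)*o = 5*o)
(K(p(R(6, -4))) - 284) + Q(8) = (5*(4*4**2) - 284) + (2 - 1*8) = (5*(4*16) - 284) + (2 - 8) = (5*64 - 284) - 6 = (320 - 284) - 6 = 36 - 6 = 30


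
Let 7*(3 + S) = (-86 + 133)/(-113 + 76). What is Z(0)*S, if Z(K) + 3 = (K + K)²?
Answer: 2472/259 ≈ 9.5444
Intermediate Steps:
Z(K) = -3 + 4*K² (Z(K) = -3 + (K + K)² = -3 + (2*K)² = -3 + 4*K²)
S = -824/259 (S = -3 + ((-86 + 133)/(-113 + 76))/7 = -3 + (47/(-37))/7 = -3 + (47*(-1/37))/7 = -3 + (⅐)*(-47/37) = -3 - 47/259 = -824/259 ≈ -3.1815)
Z(0)*S = (-3 + 4*0²)*(-824/259) = (-3 + 4*0)*(-824/259) = (-3 + 0)*(-824/259) = -3*(-824/259) = 2472/259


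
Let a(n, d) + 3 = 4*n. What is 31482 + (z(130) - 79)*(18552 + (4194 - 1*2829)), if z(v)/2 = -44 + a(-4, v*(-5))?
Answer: -4051503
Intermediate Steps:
a(n, d) = -3 + 4*n
z(v) = -126 (z(v) = 2*(-44 + (-3 + 4*(-4))) = 2*(-44 + (-3 - 16)) = 2*(-44 - 19) = 2*(-63) = -126)
31482 + (z(130) - 79)*(18552 + (4194 - 1*2829)) = 31482 + (-126 - 79)*(18552 + (4194 - 1*2829)) = 31482 - 205*(18552 + (4194 - 2829)) = 31482 - 205*(18552 + 1365) = 31482 - 205*19917 = 31482 - 4082985 = -4051503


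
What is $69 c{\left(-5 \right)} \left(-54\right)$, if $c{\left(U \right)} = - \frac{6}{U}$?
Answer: $- \frac{22356}{5} \approx -4471.2$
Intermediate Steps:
$69 c{\left(-5 \right)} \left(-54\right) = 69 \left(- \frac{6}{-5}\right) \left(-54\right) = 69 \left(\left(-6\right) \left(- \frac{1}{5}\right)\right) \left(-54\right) = 69 \cdot \frac{6}{5} \left(-54\right) = \frac{414}{5} \left(-54\right) = - \frac{22356}{5}$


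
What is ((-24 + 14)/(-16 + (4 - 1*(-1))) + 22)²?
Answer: 63504/121 ≈ 524.83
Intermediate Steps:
((-24 + 14)/(-16 + (4 - 1*(-1))) + 22)² = (-10/(-16 + (4 + 1)) + 22)² = (-10/(-16 + 5) + 22)² = (-10/(-11) + 22)² = (-10*(-1/11) + 22)² = (10/11 + 22)² = (252/11)² = 63504/121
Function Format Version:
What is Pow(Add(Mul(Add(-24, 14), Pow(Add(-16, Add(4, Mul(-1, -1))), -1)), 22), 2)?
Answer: Rational(63504, 121) ≈ 524.83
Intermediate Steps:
Pow(Add(Mul(Add(-24, 14), Pow(Add(-16, Add(4, Mul(-1, -1))), -1)), 22), 2) = Pow(Add(Mul(-10, Pow(Add(-16, Add(4, 1)), -1)), 22), 2) = Pow(Add(Mul(-10, Pow(Add(-16, 5), -1)), 22), 2) = Pow(Add(Mul(-10, Pow(-11, -1)), 22), 2) = Pow(Add(Mul(-10, Rational(-1, 11)), 22), 2) = Pow(Add(Rational(10, 11), 22), 2) = Pow(Rational(252, 11), 2) = Rational(63504, 121)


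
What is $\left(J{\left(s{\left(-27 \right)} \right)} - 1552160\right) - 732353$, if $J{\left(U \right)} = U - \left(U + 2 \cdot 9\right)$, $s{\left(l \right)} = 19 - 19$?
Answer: $-2284531$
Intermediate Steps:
$s{\left(l \right)} = 0$ ($s{\left(l \right)} = 19 - 19 = 0$)
$J{\left(U \right)} = -18$ ($J{\left(U \right)} = U - \left(U + 18\right) = U - \left(18 + U\right) = -18$)
$\left(J{\left(s{\left(-27 \right)} \right)} - 1552160\right) - 732353 = \left(-18 - 1552160\right) - 732353 = -1552178 - 732353 = -2284531$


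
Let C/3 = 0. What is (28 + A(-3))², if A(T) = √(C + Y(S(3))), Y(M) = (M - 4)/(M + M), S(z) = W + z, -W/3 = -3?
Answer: (84 + √3)²/9 ≈ 816.67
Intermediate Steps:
W = 9 (W = -3*(-3) = 9)
S(z) = 9 + z
C = 0 (C = 3*0 = 0)
Y(M) = (-4 + M)/(2*M) (Y(M) = (-4 + M)/((2*M)) = (-4 + M)*(1/(2*M)) = (-4 + M)/(2*M))
A(T) = √3/3 (A(T) = √(0 + (-4 + (9 + 3))/(2*(9 + 3))) = √(0 + (½)*(-4 + 12)/12) = √(0 + (½)*(1/12)*8) = √(0 + ⅓) = √(⅓) = √3/3)
(28 + A(-3))² = (28 + √3/3)²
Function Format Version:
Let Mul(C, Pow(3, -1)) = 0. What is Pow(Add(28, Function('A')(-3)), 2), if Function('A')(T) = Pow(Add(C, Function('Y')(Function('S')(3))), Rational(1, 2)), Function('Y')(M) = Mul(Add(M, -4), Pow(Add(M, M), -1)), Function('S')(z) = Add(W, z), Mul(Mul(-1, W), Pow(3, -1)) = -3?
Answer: Mul(Rational(1, 9), Pow(Add(84, Pow(3, Rational(1, 2))), 2)) ≈ 816.67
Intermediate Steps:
W = 9 (W = Mul(-3, -3) = 9)
Function('S')(z) = Add(9, z)
C = 0 (C = Mul(3, 0) = 0)
Function('Y')(M) = Mul(Rational(1, 2), Pow(M, -1), Add(-4, M)) (Function('Y')(M) = Mul(Add(-4, M), Pow(Mul(2, M), -1)) = Mul(Add(-4, M), Mul(Rational(1, 2), Pow(M, -1))) = Mul(Rational(1, 2), Pow(M, -1), Add(-4, M)))
Function('A')(T) = Mul(Rational(1, 3), Pow(3, Rational(1, 2))) (Function('A')(T) = Pow(Add(0, Mul(Rational(1, 2), Pow(Add(9, 3), -1), Add(-4, Add(9, 3)))), Rational(1, 2)) = Pow(Add(0, Mul(Rational(1, 2), Pow(12, -1), Add(-4, 12))), Rational(1, 2)) = Pow(Add(0, Mul(Rational(1, 2), Rational(1, 12), 8)), Rational(1, 2)) = Pow(Add(0, Rational(1, 3)), Rational(1, 2)) = Pow(Rational(1, 3), Rational(1, 2)) = Mul(Rational(1, 3), Pow(3, Rational(1, 2))))
Pow(Add(28, Function('A')(-3)), 2) = Pow(Add(28, Mul(Rational(1, 3), Pow(3, Rational(1, 2)))), 2)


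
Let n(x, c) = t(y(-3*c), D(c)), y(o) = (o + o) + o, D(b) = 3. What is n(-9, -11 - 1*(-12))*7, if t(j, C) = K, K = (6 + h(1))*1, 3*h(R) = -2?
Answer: 112/3 ≈ 37.333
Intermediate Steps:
h(R) = -2/3 (h(R) = (1/3)*(-2) = -2/3)
y(o) = 3*o (y(o) = 2*o + o = 3*o)
K = 16/3 (K = (6 - 2/3)*1 = (16/3)*1 = 16/3 ≈ 5.3333)
t(j, C) = 16/3
n(x, c) = 16/3
n(-9, -11 - 1*(-12))*7 = (16/3)*7 = 112/3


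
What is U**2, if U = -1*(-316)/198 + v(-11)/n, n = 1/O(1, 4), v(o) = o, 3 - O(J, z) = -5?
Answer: 73170916/9801 ≈ 7465.7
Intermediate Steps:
O(J, z) = 8 (O(J, z) = 3 - 1*(-5) = 3 + 5 = 8)
n = 1/8 ≈ 0.12500
U = -8554/99 (U = -1*(-316)/198 - 11/1/8 = 316*(1/198) - 11*8 = 158/99 - 88 = -8554/99 ≈ -86.404)
U**2 = (-8554/99)**2 = 73170916/9801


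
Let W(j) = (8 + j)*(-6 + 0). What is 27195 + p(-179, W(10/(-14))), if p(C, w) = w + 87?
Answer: 190668/7 ≈ 27238.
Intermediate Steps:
W(j) = -48 - 6*j (W(j) = (8 + j)*(-6) = -48 - 6*j)
p(C, w) = 87 + w
27195 + p(-179, W(10/(-14))) = 27195 + (87 + (-48 - 60/(-14))) = 27195 + (87 + (-48 - 60*(-1)/14)) = 27195 + (87 + (-48 - 6*(-5/7))) = 27195 + (87 + (-48 + 30/7)) = 27195 + (87 - 306/7) = 27195 + 303/7 = 190668/7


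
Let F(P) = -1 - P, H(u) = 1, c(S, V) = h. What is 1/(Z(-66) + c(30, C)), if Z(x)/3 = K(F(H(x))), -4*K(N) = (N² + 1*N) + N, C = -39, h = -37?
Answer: -1/37 ≈ -0.027027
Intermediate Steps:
c(S, V) = -37
K(N) = -N/2 - N²/4 (K(N) = -((N² + 1*N) + N)/4 = -((N² + N) + N)/4 = -((N + N²) + N)/4 = -(N² + 2*N)/4 = -N/2 - N²/4)
Z(x) = 0 (Z(x) = 3*(-(-1 - 1*1)*(2 + (-1 - 1*1))/4) = 3*(-(-1 - 1)*(2 + (-1 - 1))/4) = 3*(-¼*(-2)*(2 - 2)) = 3*(-¼*(-2)*0) = 3*0 = 0)
1/(Z(-66) + c(30, C)) = 1/(0 - 37) = 1/(-37) = -1/37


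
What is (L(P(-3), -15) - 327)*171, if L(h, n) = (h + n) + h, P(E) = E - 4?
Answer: -60876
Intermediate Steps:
P(E) = -4 + E
L(h, n) = n + 2*h
(L(P(-3), -15) - 327)*171 = ((-15 + 2*(-4 - 3)) - 327)*171 = ((-15 + 2*(-7)) - 327)*171 = ((-15 - 14) - 327)*171 = (-29 - 327)*171 = -356*171 = -60876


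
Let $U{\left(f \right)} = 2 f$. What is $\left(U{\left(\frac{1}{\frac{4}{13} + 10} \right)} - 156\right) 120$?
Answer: $- \frac{1252680}{67} \approx -18697.0$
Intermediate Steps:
$\left(U{\left(\frac{1}{\frac{4}{13} + 10} \right)} - 156\right) 120 = \left(\frac{2}{\frac{4}{13} + 10} - 156\right) 120 = \left(\frac{2}{\frac{134}{13}} - 156\right) 120 = \left(2 \cdot \frac{13}{134} - 156\right) 120 = \left(\frac{13}{67} - 156\right) 120 = \left(- \frac{10439}{67}\right) 120 = - \frac{1252680}{67}$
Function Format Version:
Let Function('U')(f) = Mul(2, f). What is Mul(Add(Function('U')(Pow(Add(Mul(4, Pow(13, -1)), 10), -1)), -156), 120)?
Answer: Rational(-1252680, 67) ≈ -18697.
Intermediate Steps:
Mul(Add(Function('U')(Pow(Add(Mul(4, Pow(13, -1)), 10), -1)), -156), 120) = Mul(Add(Mul(2, Pow(Add(Mul(4, Pow(13, -1)), 10), -1)), -156), 120) = Mul(Add(Mul(2, Pow(Add(Mul(4, Rational(1, 13)), 10), -1)), -156), 120) = Mul(Add(Mul(2, Pow(Add(Rational(4, 13), 10), -1)), -156), 120) = Mul(Add(Mul(2, Pow(Rational(134, 13), -1)), -156), 120) = Mul(Add(Mul(2, Rational(13, 134)), -156), 120) = Mul(Add(Rational(13, 67), -156), 120) = Mul(Rational(-10439, 67), 120) = Rational(-1252680, 67)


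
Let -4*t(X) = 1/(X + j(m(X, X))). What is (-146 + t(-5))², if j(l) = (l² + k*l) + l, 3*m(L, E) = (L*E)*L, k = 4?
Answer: 64059677905441/3005232400 ≈ 21316.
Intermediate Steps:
m(L, E) = E*L²/3 (m(L, E) = ((L*E)*L)/3 = ((E*L)*L)/3 = (E*L²)/3 = E*L²/3)
j(l) = l² + 5*l (j(l) = (l² + 4*l) + l = l² + 5*l)
t(X) = -1/(4*(X + X³*(5 + X³/3)/3)) (t(X) = -1/(4*(X + (X*X²/3)*(5 + X*X²/3))) = -1/(4*(X + (X³/3)*(5 + X³/3))) = -1/(4*(X + X³*(5 + X³/3)/3)))
(-146 + t(-5))² = (-146 - 9/4/(-5*(9 + (-5)²*(15 + (-5)³))))² = (-146 - 9/4*(-⅕)/(9 + 25*(15 - 125)))² = (-146 - 9/4*(-⅕)/(9 + 25*(-110)))² = (-146 - 9/4*(-⅕)/(9 - 2750))² = (-146 - 9/4*(-⅕)/(-2741))² = (-146 - 9/4*(-⅕)*(-1/2741))² = (-146 - 9/54820)² = (-8003729/54820)² = 64059677905441/3005232400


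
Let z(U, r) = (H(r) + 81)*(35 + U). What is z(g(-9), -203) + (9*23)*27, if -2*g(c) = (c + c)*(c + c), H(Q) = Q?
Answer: 21083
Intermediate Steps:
g(c) = -2*c**2 (g(c) = -(c + c)*(c + c)/2 = -2*c*2*c/2 = -2*c**2)
z(U, r) = (35 + U)*(81 + r) (z(U, r) = (r + 81)*(35 + U) = (81 + r)*(35 + U) = (35 + U)*(81 + r))
z(g(-9), -203) + (9*23)*27 = (2835 + 35*(-203) + 81*(-2*(-9)**2) - 2*(-9)**2*(-203)) + (9*23)*27 = (2835 - 7105 + 81*(-2*81) - 2*81*(-203)) + 207*27 = (2835 - 7105 + 81*(-162) - 162*(-203)) + 5589 = (2835 - 7105 - 13122 + 32886) + 5589 = 15494 + 5589 = 21083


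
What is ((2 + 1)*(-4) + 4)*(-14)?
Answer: 112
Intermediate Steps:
((2 + 1)*(-4) + 4)*(-14) = (3*(-4) + 4)*(-14) = (-12 + 4)*(-14) = -8*(-14) = 112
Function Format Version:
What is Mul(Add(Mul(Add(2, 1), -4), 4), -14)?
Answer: 112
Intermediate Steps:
Mul(Add(Mul(Add(2, 1), -4), 4), -14) = Mul(Add(Mul(3, -4), 4), -14) = Mul(Add(-12, 4), -14) = Mul(-8, -14) = 112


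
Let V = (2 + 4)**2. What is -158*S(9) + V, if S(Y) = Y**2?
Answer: -12762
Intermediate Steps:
V = 36 (V = 6**2 = 36)
-158*S(9) + V = -158*9**2 + 36 = -158*81 + 36 = -12798 + 36 = -12762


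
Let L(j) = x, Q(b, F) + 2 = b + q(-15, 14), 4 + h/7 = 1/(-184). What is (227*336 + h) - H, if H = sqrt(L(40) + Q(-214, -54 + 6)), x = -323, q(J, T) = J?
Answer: 14028889/184 - I*sqrt(554) ≈ 76244.0 - 23.537*I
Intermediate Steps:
h = -5159/184 (h = -28 + 7/(-184) = -28 + 7*(-1/184) = -28 - 7/184 = -5159/184 ≈ -28.038)
Q(b, F) = -17 + b (Q(b, F) = -2 + (b - 15) = -2 + (-15 + b) = -17 + b)
L(j) = -323
H = I*sqrt(554) (H = sqrt(-323 + (-17 - 214)) = sqrt(-323 - 231) = sqrt(-554) = I*sqrt(554) ≈ 23.537*I)
(227*336 + h) - H = (227*336 - 5159/184) - I*sqrt(554) = (76272 - 5159/184) - I*sqrt(554) = 14028889/184 - I*sqrt(554)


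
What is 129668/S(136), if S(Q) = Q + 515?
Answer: 18524/93 ≈ 199.18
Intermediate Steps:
S(Q) = 515 + Q
129668/S(136) = 129668/(515 + 136) = 129668/651 = 129668*(1/651) = 18524/93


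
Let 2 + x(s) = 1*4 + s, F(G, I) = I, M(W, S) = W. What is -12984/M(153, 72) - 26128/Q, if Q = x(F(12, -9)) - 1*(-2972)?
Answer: -14165048/151215 ≈ -93.675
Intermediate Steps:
x(s) = 2 + s (x(s) = -2 + (1*4 + s) = -2 + (4 + s) = 2 + s)
Q = 2965 (Q = (2 - 9) - 1*(-2972) = -7 + 2972 = 2965)
-12984/M(153, 72) - 26128/Q = -12984/153 - 26128/2965 = -12984*1/153 - 26128*1/2965 = -4328/51 - 26128/2965 = -14165048/151215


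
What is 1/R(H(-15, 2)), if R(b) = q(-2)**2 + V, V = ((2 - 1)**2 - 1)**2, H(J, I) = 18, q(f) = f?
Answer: 1/4 ≈ 0.25000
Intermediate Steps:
V = 0 (V = (1**2 - 1)**2 = (1 - 1)**2 = 0**2 = 0)
R(b) = 4 (R(b) = (-2)**2 + 0 = 4 + 0 = 4)
1/R(H(-15, 2)) = 1/4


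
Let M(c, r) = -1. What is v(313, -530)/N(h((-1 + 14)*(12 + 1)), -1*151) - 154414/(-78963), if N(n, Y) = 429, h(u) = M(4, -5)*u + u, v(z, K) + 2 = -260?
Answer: 5061700/3763903 ≈ 1.3448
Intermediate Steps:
v(z, K) = -262 (v(z, K) = -2 - 260 = -262)
h(u) = 0 (h(u) = -u + u = 0)
v(313, -530)/N(h((-1 + 14)*(12 + 1)), -1*151) - 154414/(-78963) = -262/429 - 154414/(-78963) = -262*1/429 - 154414*(-1/78963) = -262/429 + 154414/78963 = 5061700/3763903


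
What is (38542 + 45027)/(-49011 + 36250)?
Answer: -83569/12761 ≈ -6.5488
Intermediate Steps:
(38542 + 45027)/(-49011 + 36250) = 83569/(-12761) = 83569*(-1/12761) = -83569/12761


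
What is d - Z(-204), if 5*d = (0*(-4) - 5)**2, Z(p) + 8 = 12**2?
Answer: -131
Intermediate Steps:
Z(p) = 136 (Z(p) = -8 + 12**2 = -8 + 144 = 136)
d = 5 (d = (0*(-4) - 5)**2/5 = (0 - 5)**2/5 = (1/5)*(-5)**2 = (1/5)*25 = 5)
d - Z(-204) = 5 - 1*136 = 5 - 136 = -131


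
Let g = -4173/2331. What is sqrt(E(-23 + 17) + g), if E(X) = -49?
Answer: 2*I*sqrt(7665882)/777 ≈ 7.1267*I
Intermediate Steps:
g = -1391/777 (g = -4173*1/2331 = -1391/777 ≈ -1.7902)
sqrt(E(-23 + 17) + g) = sqrt(-49 - 1391/777) = sqrt(-39464/777) = 2*I*sqrt(7665882)/777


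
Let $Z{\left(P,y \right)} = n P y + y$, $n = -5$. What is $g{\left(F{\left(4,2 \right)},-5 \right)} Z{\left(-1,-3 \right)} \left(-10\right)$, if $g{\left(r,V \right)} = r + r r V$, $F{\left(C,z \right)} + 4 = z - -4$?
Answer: $-3240$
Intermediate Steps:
$F{\left(C,z \right)} = z$ ($F{\left(C,z \right)} = -4 + \left(z - -4\right) = -4 + \left(z + 4\right) = -4 + \left(4 + z\right) = z$)
$Z{\left(P,y \right)} = y - 5 P y$ ($Z{\left(P,y \right)} = - 5 P y + y = y - 5 P y$)
$g{\left(r,V \right)} = r + V r^{2}$ ($g{\left(r,V \right)} = r + r V r = r + V r^{2}$)
$g{\left(F{\left(4,2 \right)},-5 \right)} Z{\left(-1,-3 \right)} \left(-10\right) = 2 \left(1 - 10\right) \left(- 3 \left(1 - -5\right)\right) \left(-10\right) = 2 \left(1 - 10\right) \left(- 3 \left(1 + 5\right)\right) \left(-10\right) = 2 \left(-9\right) \left(\left(-3\right) 6\right) \left(-10\right) = \left(-18\right) \left(-18\right) \left(-10\right) = 324 \left(-10\right) = -3240$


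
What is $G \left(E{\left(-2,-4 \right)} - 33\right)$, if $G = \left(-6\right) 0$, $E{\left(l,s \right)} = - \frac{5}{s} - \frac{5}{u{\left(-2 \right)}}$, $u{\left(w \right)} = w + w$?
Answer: $0$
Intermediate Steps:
$u{\left(w \right)} = 2 w$
$E{\left(l,s \right)} = \frac{5}{4} - \frac{5}{s}$ ($E{\left(l,s \right)} = - \frac{5}{s} - \frac{5}{2 \left(-2\right)} = - \frac{5}{s} - \frac{5}{-4} = - \frac{5}{s} - - \frac{5}{4} = - \frac{5}{s} + \frac{5}{4} = \frac{5}{4} - \frac{5}{s}$)
$G = 0$
$G \left(E{\left(-2,-4 \right)} - 33\right) = 0 \left(\left(\frac{5}{4} - \frac{5}{-4}\right) - 33\right) = 0 \left(\left(\frac{5}{4} - - \frac{5}{4}\right) - 33\right) = 0 \left(\left(\frac{5}{4} + \frac{5}{4}\right) - 33\right) = 0 \left(\frac{5}{2} - 33\right) = 0 \left(- \frac{61}{2}\right) = 0$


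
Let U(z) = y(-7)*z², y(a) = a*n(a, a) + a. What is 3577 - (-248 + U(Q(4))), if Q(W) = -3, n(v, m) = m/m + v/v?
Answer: 4014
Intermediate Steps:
n(v, m) = 2 (n(v, m) = 1 + 1 = 2)
y(a) = 3*a (y(a) = a*2 + a = 2*a + a = 3*a)
U(z) = -21*z² (U(z) = (3*(-7))*z² = -21*z²)
3577 - (-248 + U(Q(4))) = 3577 - (-248 - 21*(-3)²) = 3577 - (-248 - 21*9) = 3577 - (-248 - 189) = 3577 - 1*(-437) = 3577 + 437 = 4014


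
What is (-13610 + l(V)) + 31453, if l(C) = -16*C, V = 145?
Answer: 15523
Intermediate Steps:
(-13610 + l(V)) + 31453 = (-13610 - 16*145) + 31453 = (-13610 - 2320) + 31453 = -15930 + 31453 = 15523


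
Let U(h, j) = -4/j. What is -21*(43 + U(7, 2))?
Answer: -861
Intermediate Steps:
-21*(43 + U(7, 2)) = -21*(43 - 4/2) = -21*(43 - 4*1/2) = -21*(43 - 2) = -21*41 = -861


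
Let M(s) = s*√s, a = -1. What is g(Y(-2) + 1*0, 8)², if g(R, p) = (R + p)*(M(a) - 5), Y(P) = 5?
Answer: 4056 + 1690*I ≈ 4056.0 + 1690.0*I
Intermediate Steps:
M(s) = s^(3/2)
g(R, p) = (-5 - I)*(R + p) (g(R, p) = (R + p)*((-1)^(3/2) - 5) = (R + p)*(-I - 5) = (R + p)*(-5 - I) = (-5 - I)*(R + p))
g(Y(-2) + 1*0, 8)² = ((-5 - I)*((5 + 1*0) + 8))² = ((-5 - I)*((5 + 0) + 8))² = ((-5 - I)*(5 + 8))² = ((-5 - I)*13)² = (-65 - 13*I)²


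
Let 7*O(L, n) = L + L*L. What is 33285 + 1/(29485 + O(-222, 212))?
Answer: 8502886252/255457 ≈ 33285.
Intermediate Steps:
O(L, n) = L/7 + L**2/7 (O(L, n) = (L + L*L)/7 = (L + L**2)/7 = L/7 + L**2/7)
33285 + 1/(29485 + O(-222, 212)) = 33285 + 1/(29485 + (1/7)*(-222)*(1 - 222)) = 33285 + 1/(29485 + (1/7)*(-222)*(-221)) = 33285 + 1/(29485 + 49062/7) = 33285 + 1/(255457/7) = 33285 + 7/255457 = 8502886252/255457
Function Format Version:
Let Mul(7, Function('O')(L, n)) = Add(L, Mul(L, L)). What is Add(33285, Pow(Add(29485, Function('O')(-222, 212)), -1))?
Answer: Rational(8502886252, 255457) ≈ 33285.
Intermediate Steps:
Function('O')(L, n) = Add(Mul(Rational(1, 7), L), Mul(Rational(1, 7), Pow(L, 2))) (Function('O')(L, n) = Mul(Rational(1, 7), Add(L, Mul(L, L))) = Mul(Rational(1, 7), Add(L, Pow(L, 2))) = Add(Mul(Rational(1, 7), L), Mul(Rational(1, 7), Pow(L, 2))))
Add(33285, Pow(Add(29485, Function('O')(-222, 212)), -1)) = Add(33285, Pow(Add(29485, Mul(Rational(1, 7), -222, Add(1, -222))), -1)) = Add(33285, Pow(Add(29485, Mul(Rational(1, 7), -222, -221)), -1)) = Add(33285, Pow(Add(29485, Rational(49062, 7)), -1)) = Add(33285, Pow(Rational(255457, 7), -1)) = Add(33285, Rational(7, 255457)) = Rational(8502886252, 255457)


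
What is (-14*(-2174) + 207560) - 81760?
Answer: 156236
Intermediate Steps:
(-14*(-2174) + 207560) - 81760 = (30436 + 207560) - 81760 = 237996 - 81760 = 156236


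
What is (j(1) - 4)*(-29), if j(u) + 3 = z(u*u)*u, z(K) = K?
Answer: 174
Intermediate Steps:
j(u) = -3 + u**3 (j(u) = -3 + (u*u)*u = -3 + u**2*u = -3 + u**3)
(j(1) - 4)*(-29) = ((-3 + 1**3) - 4)*(-29) = ((-3 + 1) - 4)*(-29) = (-2 - 4)*(-29) = -6*(-29) = 174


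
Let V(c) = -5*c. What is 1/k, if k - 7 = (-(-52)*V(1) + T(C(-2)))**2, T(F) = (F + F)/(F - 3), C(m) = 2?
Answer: 1/69703 ≈ 1.4347e-5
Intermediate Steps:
T(F) = 2*F/(-3 + F) (T(F) = (2*F)/(-3 + F) = 2*F/(-3 + F))
k = 69703 (k = 7 + (-(-52)*(-5*1) + 2*2/(-3 + 2))**2 = 7 + (-(-52)*(-5) + 2*2/(-1))**2 = 7 + (-13*20 + 2*2*(-1))**2 = 7 + (-260 - 4)**2 = 7 + (-264)**2 = 7 + 69696 = 69703)
1/k = 1/69703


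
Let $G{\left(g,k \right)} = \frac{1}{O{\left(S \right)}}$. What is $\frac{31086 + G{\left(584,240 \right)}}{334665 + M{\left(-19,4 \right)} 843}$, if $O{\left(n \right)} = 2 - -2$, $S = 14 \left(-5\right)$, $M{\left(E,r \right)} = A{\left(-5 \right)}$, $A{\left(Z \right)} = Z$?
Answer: $\frac{24869}{264360} \approx 0.094072$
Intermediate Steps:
$M{\left(E,r \right)} = -5$
$S = -70$
$O{\left(n \right)} = 4$ ($O{\left(n \right)} = 2 + 2 = 4$)
$G{\left(g,k \right)} = \frac{1}{4}$
$\frac{31086 + G{\left(584,240 \right)}}{334665 + M{\left(-19,4 \right)} 843} = \frac{31086 + \frac{1}{4}}{334665 - 4215} = \frac{124345}{4 \left(334665 - 4215\right)} = \frac{124345}{4 \cdot 330450} = \frac{124345}{4} \cdot \frac{1}{330450} = \frac{24869}{264360}$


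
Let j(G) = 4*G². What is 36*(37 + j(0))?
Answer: 1332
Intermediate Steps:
36*(37 + j(0)) = 36*(37 + 4*0²) = 36*(37 + 4*0) = 36*(37 + 0) = 36*37 = 1332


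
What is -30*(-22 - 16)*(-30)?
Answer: -34200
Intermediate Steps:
-30*(-22 - 16)*(-30) = -30*(-38)*(-30) = 1140*(-30) = -34200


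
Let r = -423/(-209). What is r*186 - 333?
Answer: 9081/209 ≈ 43.450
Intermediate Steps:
r = 423/209 (r = -423*(-1/209) = 423/209 ≈ 2.0239)
r*186 - 333 = (423/209)*186 - 333 = 78678/209 - 333 = 9081/209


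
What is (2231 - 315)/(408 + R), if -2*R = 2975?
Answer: -3832/2159 ≈ -1.7749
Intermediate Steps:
R = -2975/2 (R = -½*2975 = -2975/2 ≈ -1487.5)
(2231 - 315)/(408 + R) = (2231 - 315)/(408 - 2975/2) = 1916/(-2159/2) = 1916*(-2/2159) = -3832/2159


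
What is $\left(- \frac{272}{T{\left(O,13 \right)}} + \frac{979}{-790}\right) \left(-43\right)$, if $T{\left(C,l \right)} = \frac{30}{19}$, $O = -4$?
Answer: $\frac{17681987}{2370} \approx 7460.8$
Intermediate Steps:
$T{\left(C,l \right)} = \frac{30}{19}$ ($T{\left(C,l \right)} = 30 \cdot \frac{1}{19} = \frac{30}{19}$)
$\left(- \frac{272}{T{\left(O,13 \right)}} + \frac{979}{-790}\right) \left(-43\right) = \left(- \frac{272}{\frac{30}{19}} + \frac{979}{-790}\right) \left(-43\right) = \left(\left(-272\right) \frac{19}{30} + 979 \left(- \frac{1}{790}\right)\right) \left(-43\right) = \left(- \frac{2584}{15} - \frac{979}{790}\right) \left(-43\right) = \left(- \frac{411209}{2370}\right) \left(-43\right) = \frac{17681987}{2370}$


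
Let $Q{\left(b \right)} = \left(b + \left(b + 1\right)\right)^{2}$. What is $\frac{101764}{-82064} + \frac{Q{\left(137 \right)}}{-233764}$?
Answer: $- \frac{937339053}{599487778} \approx -1.5636$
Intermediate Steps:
$Q{\left(b \right)} = \left(1 + 2 b\right)^{2}$ ($Q{\left(b \right)} = \left(b + \left(1 + b\right)\right)^{2} = \left(1 + 2 b\right)^{2}$)
$\frac{101764}{-82064} + \frac{Q{\left(137 \right)}}{-233764} = \frac{101764}{-82064} + \frac{\left(1 + 2 \cdot 137\right)^{2}}{-233764} = 101764 \left(- \frac{1}{82064}\right) + \left(1 + 274\right)^{2} \left(- \frac{1}{233764}\right) = - \frac{25441}{20516} + 275^{2} \left(- \frac{1}{233764}\right) = - \frac{25441}{20516} + 75625 \left(- \frac{1}{233764}\right) = - \frac{25441}{20516} - \frac{75625}{233764} = - \frac{937339053}{599487778}$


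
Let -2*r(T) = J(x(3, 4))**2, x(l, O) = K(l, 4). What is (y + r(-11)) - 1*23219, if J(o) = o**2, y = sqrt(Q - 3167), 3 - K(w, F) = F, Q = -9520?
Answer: -46439/2 + I*sqrt(12687) ≈ -23220.0 + 112.64*I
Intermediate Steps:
K(w, F) = 3 - F
x(l, O) = -1 (x(l, O) = 3 - 1*4 = 3 - 4 = -1)
y = I*sqrt(12687) (y = sqrt(-9520 - 3167) = sqrt(-12687) = I*sqrt(12687) ≈ 112.64*I)
r(T) = -1/2 (r(T) = -((-1)**2)**2/2 = -1/2*1**2 = -1/2*1 = -1/2)
(y + r(-11)) - 1*23219 = (I*sqrt(12687) - 1/2) - 1*23219 = (-1/2 + I*sqrt(12687)) - 23219 = -46439/2 + I*sqrt(12687)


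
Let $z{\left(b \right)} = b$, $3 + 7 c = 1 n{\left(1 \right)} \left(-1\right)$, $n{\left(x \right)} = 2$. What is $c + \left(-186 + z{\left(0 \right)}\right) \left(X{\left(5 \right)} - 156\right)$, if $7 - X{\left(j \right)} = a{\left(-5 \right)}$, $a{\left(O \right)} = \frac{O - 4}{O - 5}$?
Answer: $\frac{975824}{35} \approx 27881.0$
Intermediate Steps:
$a{\left(O \right)} = \frac{-4 + O}{-5 + O}$
$X{\left(j \right)} = \frac{61}{10}$ ($X{\left(j \right)} = 7 - \frac{-4 - 5}{-5 - 5} = 7 - \frac{1}{-10} \left(-9\right) = 7 - \left(- \frac{1}{10}\right) \left(-9\right) = 7 - \frac{9}{10} = \frac{61}{10}$)
$c = - \frac{5}{7}$ ($c = - \frac{3}{7} + \frac{1 \cdot 2 \left(-1\right)}{7} = - \frac{3}{7} + \frac{2 \left(-1\right)}{7} = - \frac{3}{7} + \frac{1}{7} \left(-2\right) = - \frac{3}{7} - \frac{2}{7} = - \frac{5}{7} \approx -0.71429$)
$c + \left(-186 + z{\left(0 \right)}\right) \left(X{\left(5 \right)} - 156\right) = - \frac{5}{7} + \left(-186 + 0\right) \left(\frac{61}{10} - 156\right) = - \frac{5}{7} - - \frac{139407}{5} = - \frac{5}{7} + \frac{139407}{5} = \frac{975824}{35}$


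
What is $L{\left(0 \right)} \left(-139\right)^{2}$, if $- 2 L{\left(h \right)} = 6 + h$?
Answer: $-57963$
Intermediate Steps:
$L{\left(h \right)} = -3 - \frac{h}{2}$ ($L{\left(h \right)} = - \frac{6 + h}{2} = -3 - \frac{h}{2}$)
$L{\left(0 \right)} \left(-139\right)^{2} = \left(-3 - 0\right) \left(-139\right)^{2} = \left(-3 + 0\right) 19321 = \left(-3\right) 19321 = -57963$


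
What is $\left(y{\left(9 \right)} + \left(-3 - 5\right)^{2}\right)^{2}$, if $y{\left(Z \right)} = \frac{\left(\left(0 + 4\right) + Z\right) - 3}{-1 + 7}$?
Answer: $\frac{38809}{9} \approx 4312.1$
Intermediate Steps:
$y{\left(Z \right)} = \frac{1}{6} + \frac{Z}{6}$ ($y{\left(Z \right)} = \frac{\left(4 + Z\right) - 3}{6} = \left(1 + Z\right) \frac{1}{6} = \frac{1}{6} + \frac{Z}{6}$)
$\left(y{\left(9 \right)} + \left(-3 - 5\right)^{2}\right)^{2} = \left(\left(\frac{1}{6} + \frac{1}{6} \cdot 9\right) + \left(-3 - 5\right)^{2}\right)^{2} = \left(\left(\frac{1}{6} + \frac{3}{2}\right) + \left(-8\right)^{2}\right)^{2} = \left(\frac{5}{3} + 64\right)^{2} = \left(\frac{197}{3}\right)^{2} = \frac{38809}{9}$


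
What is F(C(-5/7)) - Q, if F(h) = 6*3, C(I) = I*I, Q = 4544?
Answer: -4526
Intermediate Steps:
C(I) = I²
F(h) = 18
F(C(-5/7)) - Q = 18 - 1*4544 = 18 - 4544 = -4526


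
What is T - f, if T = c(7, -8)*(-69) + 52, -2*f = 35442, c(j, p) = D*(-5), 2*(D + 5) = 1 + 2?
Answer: 33131/2 ≈ 16566.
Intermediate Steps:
D = -7/2 (D = -5 + (1 + 2)/2 = -5 + (1/2)*3 = -5 + 3/2 = -7/2 ≈ -3.5000)
c(j, p) = 35/2 (c(j, p) = -7/2*(-5) = 35/2)
f = -17721 (f = -1/2*35442 = -17721)
T = -2311/2 (T = (35/2)*(-69) + 52 = -2415/2 + 52 = -2311/2 ≈ -1155.5)
T - f = -2311/2 - 1*(-17721) = -2311/2 + 17721 = 33131/2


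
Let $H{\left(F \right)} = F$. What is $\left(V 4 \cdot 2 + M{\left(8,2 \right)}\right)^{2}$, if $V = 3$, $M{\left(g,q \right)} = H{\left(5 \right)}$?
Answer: $841$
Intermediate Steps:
$M{\left(g,q \right)} = 5$
$\left(V 4 \cdot 2 + M{\left(8,2 \right)}\right)^{2} = \left(3 \cdot 4 \cdot 2 + 5\right)^{2} = \left(12 \cdot 2 + 5\right)^{2} = \left(24 + 5\right)^{2} = 29^{2} = 841$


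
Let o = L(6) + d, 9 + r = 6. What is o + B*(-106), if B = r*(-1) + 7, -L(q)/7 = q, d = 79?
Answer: -1023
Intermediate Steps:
r = -3 (r = -9 + 6 = -3)
L(q) = -7*q
B = 10 (B = -3*(-1) + 7 = 3 + 7 = 10)
o = 37 (o = -7*6 + 79 = -42 + 79 = 37)
o + B*(-106) = 37 + 10*(-106) = 37 - 1060 = -1023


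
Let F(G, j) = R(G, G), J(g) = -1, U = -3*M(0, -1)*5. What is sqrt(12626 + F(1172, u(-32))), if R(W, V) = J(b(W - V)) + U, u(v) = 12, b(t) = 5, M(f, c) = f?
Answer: 5*sqrt(505) ≈ 112.36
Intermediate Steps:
U = 0 (U = -3*0*5 = 0*5 = 0)
R(W, V) = -1 (R(W, V) = -1 + 0 = -1)
F(G, j) = -1
sqrt(12626 + F(1172, u(-32))) = sqrt(12626 - 1) = sqrt(12625) = 5*sqrt(505)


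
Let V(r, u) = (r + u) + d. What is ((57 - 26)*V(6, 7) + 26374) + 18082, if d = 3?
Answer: 44952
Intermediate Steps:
V(r, u) = 3 + r + u (V(r, u) = (r + u) + 3 = 3 + r + u)
((57 - 26)*V(6, 7) + 26374) + 18082 = ((57 - 26)*(3 + 6 + 7) + 26374) + 18082 = (31*16 + 26374) + 18082 = (496 + 26374) + 18082 = 26870 + 18082 = 44952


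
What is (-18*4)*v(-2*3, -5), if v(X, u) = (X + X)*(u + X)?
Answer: -9504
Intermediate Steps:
v(X, u) = 2*X*(X + u) (v(X, u) = (2*X)*(X + u) = 2*X*(X + u))
(-18*4)*v(-2*3, -5) = (-18*4)*(2*(-2*3)*(-2*3 - 5)) = -144*(-6)*(-6 - 5) = -144*(-6)*(-11) = -72*132 = -9504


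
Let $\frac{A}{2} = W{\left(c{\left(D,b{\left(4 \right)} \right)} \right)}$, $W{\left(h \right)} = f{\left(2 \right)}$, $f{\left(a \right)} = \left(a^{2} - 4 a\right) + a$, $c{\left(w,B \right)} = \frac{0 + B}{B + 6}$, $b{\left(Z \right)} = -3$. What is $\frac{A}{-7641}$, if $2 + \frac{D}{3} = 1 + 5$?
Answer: $\frac{4}{7641} \approx 0.00052349$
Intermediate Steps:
$D = 12$ ($D = -6 + 3 \left(1 + 5\right) = -6 + 3 \cdot 6 = -6 + 18 = 12$)
$c{\left(w,B \right)} = \frac{B}{6 + B}$
$f{\left(a \right)} = a^{2} - 3 a$
$W{\left(h \right)} = -2$ ($W{\left(h \right)} = 2 \left(-3 + 2\right) = 2 \left(-1\right) = -2$)
$A = -4$ ($A = 2 \left(-2\right) = -4$)
$\frac{A}{-7641} = - \frac{4}{-7641} = \left(-4\right) \left(- \frac{1}{7641}\right) = \frac{4}{7641}$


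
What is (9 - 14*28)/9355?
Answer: -383/9355 ≈ -0.040941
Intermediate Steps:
(9 - 14*28)/9355 = (9 - 392)*(1/9355) = -383*1/9355 = -383/9355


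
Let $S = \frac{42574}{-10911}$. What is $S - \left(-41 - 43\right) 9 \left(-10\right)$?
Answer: $- \frac{82529734}{10911} \approx -7563.9$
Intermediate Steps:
$S = - \frac{42574}{10911}$ ($S = 42574 \left(- \frac{1}{10911}\right) = - \frac{42574}{10911} \approx -3.9019$)
$S - \left(-41 - 43\right) 9 \left(-10\right) = - \frac{42574}{10911} - \left(-41 - 43\right) 9 \left(-10\right) = - \frac{42574}{10911} - \left(-84\right) \left(-90\right) = - \frac{42574}{10911} - 7560 = - \frac{82529734}{10911}$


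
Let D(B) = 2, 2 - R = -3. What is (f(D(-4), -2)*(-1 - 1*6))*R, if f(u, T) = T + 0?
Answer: 70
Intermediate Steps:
R = 5 (R = 2 - 1*(-3) = 2 + 3 = 5)
f(u, T) = T
(f(D(-4), -2)*(-1 - 1*6))*R = -2*(-1 - 1*6)*5 = -2*(-1 - 6)*5 = -2*(-7)*5 = 14*5 = 70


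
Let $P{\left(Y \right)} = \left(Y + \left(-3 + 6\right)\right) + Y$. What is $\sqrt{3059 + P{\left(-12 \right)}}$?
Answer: $7 \sqrt{62} \approx 55.118$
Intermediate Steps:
$P{\left(Y \right)} = 3 + 2 Y$ ($P{\left(Y \right)} = \left(Y + 3\right) + Y = \left(3 + Y\right) + Y = 3 + 2 Y$)
$\sqrt{3059 + P{\left(-12 \right)}} = \sqrt{3059 + \left(3 + 2 \left(-12\right)\right)} = \sqrt{3059 + \left(3 - 24\right)} = \sqrt{3059 - 21} = \sqrt{3038} = 7 \sqrt{62}$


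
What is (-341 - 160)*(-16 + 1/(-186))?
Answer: 497159/62 ≈ 8018.7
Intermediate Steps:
(-341 - 160)*(-16 + 1/(-186)) = -501*(-16 - 1/186) = -501*(-2977/186) = 497159/62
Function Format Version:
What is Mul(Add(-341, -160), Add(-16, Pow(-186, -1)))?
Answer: Rational(497159, 62) ≈ 8018.7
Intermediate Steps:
Mul(Add(-341, -160), Add(-16, Pow(-186, -1))) = Mul(-501, Add(-16, Rational(-1, 186))) = Mul(-501, Rational(-2977, 186)) = Rational(497159, 62)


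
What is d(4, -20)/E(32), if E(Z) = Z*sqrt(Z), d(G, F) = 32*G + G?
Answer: 33*sqrt(2)/64 ≈ 0.72920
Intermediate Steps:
d(G, F) = 33*G
E(Z) = Z**(3/2)
d(4, -20)/E(32) = (33*4)/(32**(3/2)) = 132/((128*sqrt(2))) = 132*(sqrt(2)/256) = 33*sqrt(2)/64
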